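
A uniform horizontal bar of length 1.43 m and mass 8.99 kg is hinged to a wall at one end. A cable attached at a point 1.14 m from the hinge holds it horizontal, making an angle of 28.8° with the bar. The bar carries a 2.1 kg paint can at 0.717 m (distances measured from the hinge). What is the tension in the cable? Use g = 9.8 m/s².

T ≈ 142 N

About the hinge:
Beam weight: 8.99 × 9.8 = 88.1 N down at 0.715 m → arm 0.715 m, τ = 88.1 × 0.715 = 62.99 N·m clockwise.
Paint can: 2.1 × 9.8 = 20.58 N down at 0.717 m → arm 0.717 m, τ = 20.58 × 0.717 = 14.76 N·m clockwise.
Total clockwise load moment = 77.75 N·m.
The cable tension T acts at 1.14 m; only its component perpendicular to the bar, T sinθ, produces torque. sin 28.8° = 0.4818.
Balancing moments: T × 1.14 × 0.4818 = 77.75, giving T = 77.75 / 0.5493 = 142 N.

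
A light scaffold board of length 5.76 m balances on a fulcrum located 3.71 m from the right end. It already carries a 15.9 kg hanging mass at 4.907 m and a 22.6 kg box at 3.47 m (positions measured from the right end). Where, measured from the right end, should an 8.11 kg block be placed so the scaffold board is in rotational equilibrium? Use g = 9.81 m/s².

x ≈ 2.03 m from the right end

About the fulcrum (at 3.71 m from the right end):
Hanging mass: 15.9 × 9.81 = 156 N down at 4.907 m → arm 1.197 m, τ = 156 × 1.197 = 186.7 N·m counterclockwise.
Box: 22.6 × 9.81 = 221.7 N down at 3.47 m → arm 0.24 m, τ = 221.7 × 0.24 = 53.21 N·m clockwise.
Net moment of existing loads = 133.5 N·m counterclockwise.
The block weighs 8.11 × 9.81 = 79.56 N and must supply an equal clockwise moment, so its lever arm about the fulcrum is 133.5 / 79.56 = 1.68 m.
That puts it at 3.71 − 1.68 = 2.03 m from the right end.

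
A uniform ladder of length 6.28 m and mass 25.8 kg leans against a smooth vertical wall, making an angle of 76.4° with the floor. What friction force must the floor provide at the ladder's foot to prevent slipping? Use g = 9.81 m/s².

Take moments about the foot of the ladder.
Ladder weight 25.8×9.81 = 253.1 N acts at 3.14 m along the ladder; its horizontal arm is 3.14·cos76.4° = 0.7383 m → τ = 186.9 N·m clockwise.
Wall normal N acts horizontally at the top; its moment arm is the height L sinθ = 6.28·sin76.4° = 6.104 m, counterclockwise.
For rotational equilibrium, N × 6.104 = 186.9, so N = 30.6 N.
ΣFx = 0: friction at the foot balances the wall's push, so f = N_wall = 30.6 N.

f ≈ 30.6 N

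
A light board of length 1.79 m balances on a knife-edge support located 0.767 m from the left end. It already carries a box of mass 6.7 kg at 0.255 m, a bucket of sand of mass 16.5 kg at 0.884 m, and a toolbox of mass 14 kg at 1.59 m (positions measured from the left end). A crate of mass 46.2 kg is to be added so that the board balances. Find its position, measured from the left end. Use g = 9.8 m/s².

x ≈ 0.55 m from the left end

Choose the knife-edge support (at 0.767 m from the left end) as the axis so the support reaction has zero arm there.
Box: 6.7 × 9.8 = 65.66 N down at 0.255 m → arm 0.512 m, τ = 65.66 × 0.512 = 33.62 N·m counterclockwise.
Bucket of sand: 16.5 × 9.8 = 161.7 N down at 0.884 m → arm 0.117 m, τ = 161.7 × 0.117 = 18.92 N·m clockwise.
Toolbox: 14 × 9.8 = 137.2 N down at 1.59 m → arm 0.823 m, τ = 137.2 × 0.823 = 112.9 N·m clockwise.
Net moment of existing loads = 98.2 N·m clockwise.
The crate weighs 46.2 × 9.8 = 452.8 N and must supply an equal counterclockwise moment, so its lever arm about the knife-edge support is 98.2 / 452.8 = 0.217 m.
That puts it at 0.767 − 0.217 = 0.55 m from the left end.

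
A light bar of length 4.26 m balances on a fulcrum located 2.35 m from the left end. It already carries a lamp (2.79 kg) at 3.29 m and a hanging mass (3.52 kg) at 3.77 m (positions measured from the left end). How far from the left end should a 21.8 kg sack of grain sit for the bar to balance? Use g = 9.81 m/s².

x ≈ 2 m from the left end

Sum moments about the fulcrum (at 2.35 m from the left end) (the support reaction has zero arm there).
Lamp: 2.79 × 9.81 = 27.37 N down at 3.29 m → arm 0.94 m, τ = 27.37 × 0.94 = 25.73 N·m clockwise.
Hanging mass: 3.52 × 9.81 = 34.53 N down at 3.77 m → arm 1.42 m, τ = 34.53 × 1.42 = 49.03 N·m clockwise.
Net moment of existing loads = 74.76 N·m clockwise.
The sack of grain weighs 21.8 × 9.81 = 213.9 N and must supply an equal counterclockwise moment, so its lever arm about the fulcrum is 74.76 / 213.9 = 0.35 m.
That puts it at 2.35 − 0.35 = 2 m from the left end.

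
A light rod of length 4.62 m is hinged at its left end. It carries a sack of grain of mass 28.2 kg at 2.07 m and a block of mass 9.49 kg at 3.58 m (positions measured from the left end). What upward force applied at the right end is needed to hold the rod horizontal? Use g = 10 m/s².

F ≈ 200 N

Sum moments about the left end (the unknown pivot reaction has zero arm there).
Sack of grain: 28.2 × 10 = 282 N down at 2.07 m → arm 2.07 m, τ = 282 × 2.07 = 583.7 N·m clockwise.
Block: 9.49 × 10 = 94.9 N down at 3.58 m → arm 3.58 m, τ = 94.9 × 3.58 = 339.7 N·m clockwise.
Net moment of the loads = 923.4 N·m clockwise.
The upward force F acts at the right end, arm 4.62 m, giving F × 4.62 counterclockwise.
Στ = 0 ⇒ F × 4.62 = 923.4 ⇒ F = 923.4 / 4.62 = 200 N.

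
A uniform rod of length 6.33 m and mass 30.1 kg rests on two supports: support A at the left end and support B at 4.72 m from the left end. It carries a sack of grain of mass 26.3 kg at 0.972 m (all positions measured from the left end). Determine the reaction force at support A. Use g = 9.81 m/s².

Take moments about support B.
Beam weight: 30.1 × 9.81 = 295.3 N down at 3.165 m → arm 1.555 m, τ = 295.3 × 1.555 = 459.2 N·m counterclockwise.
Sack of grain: 26.3 × 9.81 = 258 N down at 0.972 m → arm 3.748 m, τ = 258 × 3.748 = 967 N·m counterclockwise.
Net load moment about support B = 1426 N·m counterclockwise.
Reaction R at support A is upward at 0 m, arm 4.72 m → moment R × 4.72 clockwise.
For rotational equilibrium, R × 4.72 = 1426, so R = 302 N.

R_A ≈ 302 N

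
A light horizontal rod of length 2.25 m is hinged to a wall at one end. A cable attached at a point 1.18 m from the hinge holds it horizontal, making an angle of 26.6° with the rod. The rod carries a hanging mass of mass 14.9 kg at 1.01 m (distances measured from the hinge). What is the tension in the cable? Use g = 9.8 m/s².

T ≈ 279 N

Choose the hinge as the axis so the unknown hinge reaction has zero arm there.
Hanging mass: 14.9 × 9.8 = 146 N down at 1.01 m → arm 1.01 m, τ = 146 × 1.01 = 147.5 N·m clockwise.
Total clockwise load moment = 147.5 N·m.
The cable tension T acts at 1.18 m; only its component perpendicular to the rod, T sinθ, produces torque. sin 26.6° = 0.4478.
For rotational equilibrium, T × 1.18 × 0.4478 = 147.5, so T = 147.5 / 0.5284 = 279 N.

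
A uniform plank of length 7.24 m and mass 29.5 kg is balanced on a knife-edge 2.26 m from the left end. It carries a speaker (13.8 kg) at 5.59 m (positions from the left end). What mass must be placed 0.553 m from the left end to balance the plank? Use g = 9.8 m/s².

Taking torques about the knife-edge (at 2.26 m from the left end):
Beam weight: 29.5 × 9.8 = 289.1 N down at 3.62 m → arm 1.36 m, τ = 289.1 × 1.36 = 393.2 N·m clockwise.
Speaker: 13.8 × 9.8 = 135.2 N down at 5.59 m → arm 3.33 m, τ = 135.2 × 3.33 = 450.2 N·m clockwise.
Net moment of known loads = 843.4 N·m clockwise.
An unknown mass m at 0.553 m has arm 1.707 m; its moment is m·g·1.707 counterclockwise.
Στ = 0 ⇒ m × 9.8 × 1.707 = 843.4 ⇒ m = 843.4 / (9.8 × 1.707) = 50.4 kg.

m ≈ 50.4 kg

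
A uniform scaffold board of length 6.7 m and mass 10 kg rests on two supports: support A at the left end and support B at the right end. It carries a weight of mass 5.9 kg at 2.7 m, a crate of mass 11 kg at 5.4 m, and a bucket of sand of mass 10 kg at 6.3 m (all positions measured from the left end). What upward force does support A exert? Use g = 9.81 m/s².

R_A ≈ 110 N

About support B:
Beam weight: 10 × 9.81 = 98.1 N down at 3.35 m → arm 3.35 m, τ = 98.1 × 3.35 = 328.6 N·m counterclockwise.
Weight: 5.9 × 9.81 = 57.88 N down at 2.7 m → arm 4 m, τ = 57.88 × 4 = 231.5 N·m counterclockwise.
Crate: 11 × 9.81 = 107.9 N down at 5.4 m → arm 1.3 m, τ = 107.9 × 1.3 = 140.3 N·m counterclockwise.
Bucket of sand: 10 × 9.81 = 98.1 N down at 6.3 m → arm 0.4 m, τ = 98.1 × 0.4 = 39.24 N·m counterclockwise.
Net load moment about support B = 739.6 N·m counterclockwise.
Reaction R at support A is upward at 0 m, arm 6.7 m → moment R × 6.7 clockwise.
Setting net torque to zero: R × 6.7 = 739.6 → R = 110 N.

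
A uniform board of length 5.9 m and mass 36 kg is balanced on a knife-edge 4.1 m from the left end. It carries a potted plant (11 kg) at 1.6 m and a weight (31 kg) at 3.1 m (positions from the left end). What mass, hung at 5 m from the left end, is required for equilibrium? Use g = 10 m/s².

Take moments about the knife-edge (at 4.1 m from the left end).
Beam weight: 36 × 10 = 360 N down at 2.95 m → arm 1.15 m, τ = 360 × 1.15 = 414 N·m counterclockwise.
Potted plant: 11 × 10 = 110 N down at 1.6 m → arm 2.5 m, τ = 110 × 2.5 = 275 N·m counterclockwise.
Weight: 31 × 10 = 310 N down at 3.1 m → arm 1 m, τ = 310 × 1 = 310 N·m counterclockwise.
Net moment of known loads = 999 N·m counterclockwise.
An unknown mass m at 5 m has arm 0.9 m; its moment is m·g·0.9 clockwise.
Balancing moments: m × 10 × 0.9 = 999, giving m = 999 / (10 × 0.9) = 111 kg.

m ≈ 111 kg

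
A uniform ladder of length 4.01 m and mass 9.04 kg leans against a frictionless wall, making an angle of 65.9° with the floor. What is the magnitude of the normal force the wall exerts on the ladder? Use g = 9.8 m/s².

About the foot of the ladder:
Ladder weight 9.04×9.8 = 88.59 N acts at 2.005 m along the ladder; its horizontal arm is 2.005·cos65.9° = 0.8187 m → τ = 72.53 N·m clockwise.
Wall normal N acts horizontally at the top; its moment arm is the height L sinθ = 4.01·sin65.9° = 3.66 m, counterclockwise.
Balancing moments: N × 3.66 = 72.53, giving N = 19.8 N.

N_wall ≈ 19.8 N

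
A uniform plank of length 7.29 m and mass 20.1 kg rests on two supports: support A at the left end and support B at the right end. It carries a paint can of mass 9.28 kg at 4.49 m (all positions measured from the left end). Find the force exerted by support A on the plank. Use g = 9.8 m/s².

Taking torques about support B:
Beam weight: 20.1 × 9.8 = 197 N down at 3.645 m → arm 3.645 m, τ = 197 × 3.645 = 718.1 N·m counterclockwise.
Paint can: 9.28 × 9.8 = 90.94 N down at 4.49 m → arm 2.8 m, τ = 90.94 × 2.8 = 254.6 N·m counterclockwise.
Net load moment about support B = 972.7 N·m counterclockwise.
Reaction R at support A is upward at 0 m, arm 7.29 m → moment R × 7.29 clockwise.
Στ = 0 ⇒ R × 7.29 = 972.7 ⇒ R = 133 N.

R_A ≈ 133 N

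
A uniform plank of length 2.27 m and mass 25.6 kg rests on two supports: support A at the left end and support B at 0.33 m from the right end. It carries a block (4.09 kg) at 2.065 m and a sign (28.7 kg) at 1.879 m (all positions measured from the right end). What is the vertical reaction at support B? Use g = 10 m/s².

Taking torques about support A:
Beam weight: 25.6 × 10 = 256 N down at 1.135 m → arm 1.135 m, τ = 256 × 1.135 = 290.6 N·m clockwise.
Block: 4.09 × 10 = 40.9 N down at 2.065 m → arm 0.205 m, τ = 40.9 × 0.205 = 8.384 N·m clockwise.
Sign: 28.7 × 10 = 287 N down at 1.879 m → arm 0.391 m, τ = 287 × 0.391 = 112.2 N·m clockwise.
Net load moment about support A = 411.2 N·m clockwise.
Reaction R at support B is upward at 0.33 m, arm 1.94 m → moment R × 1.94 counterclockwise.
Setting net torque to zero: R × 1.94 = 411.2 → R = 212 N.

R_B ≈ 212 N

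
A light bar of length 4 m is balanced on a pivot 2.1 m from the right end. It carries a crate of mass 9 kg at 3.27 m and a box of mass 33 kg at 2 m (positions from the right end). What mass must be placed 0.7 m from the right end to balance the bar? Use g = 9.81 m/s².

About the pivot (at 2.1 m from the right end):
Crate: 9 × 9.81 = 88.29 N down at 3.27 m → arm 1.17 m, τ = 88.29 × 1.17 = 103.3 N·m counterclockwise.
Box: 33 × 9.81 = 323.7 N down at 2 m → arm 0.1 m, τ = 323.7 × 0.1 = 32.37 N·m clockwise.
Net moment of known loads = 70.93 N·m counterclockwise.
An unknown mass m at 0.7 m has arm 1.4 m; its moment is m·g·1.4 clockwise.
For rotational equilibrium, m × 9.81 × 1.4 = 70.93, so m = 70.93 / (9.81 × 1.4) = 5.16 kg.

m ≈ 5.16 kg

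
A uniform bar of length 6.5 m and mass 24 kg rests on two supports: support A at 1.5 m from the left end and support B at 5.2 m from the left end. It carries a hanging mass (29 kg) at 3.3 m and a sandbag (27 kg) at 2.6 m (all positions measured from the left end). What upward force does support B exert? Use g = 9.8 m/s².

Take moments about support A.
Beam weight: 24 × 9.8 = 235.2 N down at 3.25 m → arm 1.75 m, τ = 235.2 × 1.75 = 411.6 N·m clockwise.
Hanging mass: 29 × 9.8 = 284.2 N down at 3.3 m → arm 1.8 m, τ = 284.2 × 1.8 = 511.6 N·m clockwise.
Sandbag: 27 × 9.8 = 264.6 N down at 2.6 m → arm 1.1 m, τ = 264.6 × 1.1 = 291.1 N·m clockwise.
Net load moment about support A = 1214 N·m clockwise.
Reaction R at support B is upward at 5.2 m, arm 3.7 m → moment R × 3.7 counterclockwise.
Στ = 0 ⇒ R × 3.7 = 1214 ⇒ R = 328 N.

R_B ≈ 328 N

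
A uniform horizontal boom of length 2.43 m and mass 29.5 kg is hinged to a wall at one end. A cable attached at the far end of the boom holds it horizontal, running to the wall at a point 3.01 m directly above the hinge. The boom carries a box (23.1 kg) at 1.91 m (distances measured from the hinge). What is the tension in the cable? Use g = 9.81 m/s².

Taking torques about the hinge:
Beam weight: 29.5 × 9.81 = 289.4 N down at 1.215 m → arm 1.215 m, τ = 289.4 × 1.215 = 351.6 N·m clockwise.
Box: 23.1 × 9.81 = 226.6 N down at 1.91 m → arm 1.91 m, τ = 226.6 × 1.91 = 432.8 N·m clockwise.
Total clockwise load moment = 784.4 N·m.
The cable tension T acts at 2.43 m; only its component perpendicular to the boom, T sinθ, produces torque. sinθ = h/√(h²+d²) = 3.01/√(3.01²+2.43²) = 0.7781.
Στ = 0 ⇒ T × 2.43 × 0.7781 = 784.4 ⇒ T = 784.4 / 1.891 = 415 N.

T ≈ 415 N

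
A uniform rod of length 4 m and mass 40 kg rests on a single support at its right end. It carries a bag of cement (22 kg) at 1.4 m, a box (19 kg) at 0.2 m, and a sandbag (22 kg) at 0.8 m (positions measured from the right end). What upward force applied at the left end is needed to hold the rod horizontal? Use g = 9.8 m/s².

F ≈ 324 N

Take moments about the right end.
Beam weight: 40 × 9.8 = 392 N down at 2 m → arm 2 m, τ = 392 × 2 = 784 N·m counterclockwise.
Bag of cement: 22 × 9.8 = 215.6 N down at 1.4 m → arm 1.4 m, τ = 215.6 × 1.4 = 301.8 N·m counterclockwise.
Box: 19 × 9.8 = 186.2 N down at 0.2 m → arm 0.2 m, τ = 186.2 × 0.2 = 37.24 N·m counterclockwise.
Sandbag: 22 × 9.8 = 215.6 N down at 0.8 m → arm 0.8 m, τ = 215.6 × 0.8 = 172.5 N·m counterclockwise.
Net moment of the loads = 1296 N·m counterclockwise.
The upward force F acts at the left end, arm 4 m, giving F × 4 clockwise.
For rotational equilibrium, F × 4 = 1296, so F = 1296 / 4 = 324 N.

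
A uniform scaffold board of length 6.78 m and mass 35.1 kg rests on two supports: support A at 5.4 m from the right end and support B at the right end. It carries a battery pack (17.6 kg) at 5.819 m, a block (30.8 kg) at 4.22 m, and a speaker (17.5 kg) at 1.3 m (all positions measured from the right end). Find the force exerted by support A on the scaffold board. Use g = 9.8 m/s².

About support B:
Beam weight: 35.1 × 9.8 = 344 N down at 3.39 m → arm 3.39 m, τ = 344 × 3.39 = 1166 N·m counterclockwise.
Battery pack: 17.6 × 9.8 = 172.5 N down at 5.819 m → arm 5.819 m, τ = 172.5 × 5.819 = 1004 N·m counterclockwise.
Block: 30.8 × 9.8 = 301.8 N down at 4.22 m → arm 4.22 m, τ = 301.8 × 4.22 = 1274 N·m counterclockwise.
Speaker: 17.5 × 9.8 = 171.5 N down at 1.3 m → arm 1.3 m, τ = 171.5 × 1.3 = 223 N·m counterclockwise.
Net load moment about support B = 3667 N·m counterclockwise.
Reaction R at support A is upward at 5.4 m, arm 5.4 m → moment R × 5.4 clockwise.
For rotational equilibrium, R × 5.4 = 3667, so R = 679 N.

R_A ≈ 679 N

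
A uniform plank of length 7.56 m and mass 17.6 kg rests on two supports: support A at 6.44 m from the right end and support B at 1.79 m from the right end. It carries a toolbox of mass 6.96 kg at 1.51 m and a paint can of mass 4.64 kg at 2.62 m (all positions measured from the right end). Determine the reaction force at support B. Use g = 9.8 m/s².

Taking torques about support A:
Beam weight: 17.6 × 9.8 = 172.5 N down at 3.78 m → arm 2.66 m, τ = 172.5 × 2.66 = 458.9 N·m clockwise.
Toolbox: 6.96 × 9.8 = 68.21 N down at 1.51 m → arm 4.93 m, τ = 68.21 × 4.93 = 336.3 N·m clockwise.
Paint can: 4.64 × 9.8 = 45.47 N down at 2.62 m → arm 3.82 m, τ = 45.47 × 3.82 = 173.7 N·m clockwise.
Net load moment about support A = 968.9 N·m clockwise.
Reaction R at support B is upward at 1.79 m, arm 4.65 m → moment R × 4.65 counterclockwise.
Στ = 0 ⇒ R × 4.65 = 968.9 ⇒ R = 208 N.

R_B ≈ 208 N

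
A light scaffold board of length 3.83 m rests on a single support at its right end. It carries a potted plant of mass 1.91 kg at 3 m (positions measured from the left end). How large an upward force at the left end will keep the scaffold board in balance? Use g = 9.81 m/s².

Sum moments about the right end (the unknown pivot reaction has zero arm there).
Potted plant: 1.91 × 9.81 = 18.74 N down at 3 m → arm 0.83 m, τ = 18.74 × 0.83 = 15.55 N·m counterclockwise.
Net moment of the loads = 15.55 N·m counterclockwise.
The upward force F acts at the left end, arm 3.83 m, giving F × 3.83 clockwise.
Setting net torque to zero: F × 3.83 = 15.55 → F = 15.55 / 3.83 = 4.06 N.

F ≈ 4.06 N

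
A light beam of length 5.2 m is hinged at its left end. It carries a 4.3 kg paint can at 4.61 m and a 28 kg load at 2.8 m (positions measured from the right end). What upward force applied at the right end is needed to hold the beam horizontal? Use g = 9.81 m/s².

Sum moments about the left end (the unknown pivot reaction has zero arm there).
Paint can: 4.3 × 9.81 = 42.18 N down at 4.61 m → arm 0.59 m, τ = 42.18 × 0.59 = 24.89 N·m clockwise.
Load: 28 × 9.81 = 274.7 N down at 2.8 m → arm 2.4 m, τ = 274.7 × 2.4 = 659.3 N·m clockwise.
Net moment of the loads = 684.2 N·m clockwise.
The upward force F acts at the right end, arm 5.2 m, giving F × 5.2 counterclockwise.
For rotational equilibrium, F × 5.2 = 684.2, so F = 684.2 / 5.2 = 132 N.

F ≈ 132 N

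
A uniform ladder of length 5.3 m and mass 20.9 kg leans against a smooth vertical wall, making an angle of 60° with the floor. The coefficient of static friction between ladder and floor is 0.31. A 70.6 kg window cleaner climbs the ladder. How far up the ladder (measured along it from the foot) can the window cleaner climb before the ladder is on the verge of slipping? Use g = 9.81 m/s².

Taking torques about the foot of the ladder:
Ladder weight 20.9×9.81 = 205 N acts at 2.65 m along the ladder; its horizontal arm is 2.65·cos60° = 1.325 m → τ = 271.6 N·m clockwise.
Window cleaner weight 70.6×9.81 = 692.6 N at distance d → arm d·cos60° → τ = 692.6·d·0.5 clockwise.
Wall normal N at the top has arm L sinθ = 4.59 m counterclockwise, so Στ = 0 gives N·4.59 = 271.6 + 346.3·d.
ΣFy = 0 ⇒ N_floor = 897.6 N, so the maximum friction is μ_s·N_floor = 0.31×897.6 = 278.3 N. ΣFx = 0 ⇒ N_wall = f, so at the slipping point N = 278.3 N.
Substituting: 278.3×4.59 = 271.6 + 346.3·d ⇒ d = (1277 − 271.6) / 346.3 = 2.9 m.

d ≈ 2.9 m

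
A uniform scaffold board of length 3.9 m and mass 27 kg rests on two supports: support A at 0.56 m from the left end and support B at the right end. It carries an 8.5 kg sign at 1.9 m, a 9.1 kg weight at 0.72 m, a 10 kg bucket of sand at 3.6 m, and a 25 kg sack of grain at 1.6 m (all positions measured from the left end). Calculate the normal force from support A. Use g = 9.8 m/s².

R_A ≈ 467 N

Take moments about support B.
Beam weight: 27 × 9.8 = 264.6 N down at 1.95 m → arm 1.95 m, τ = 264.6 × 1.95 = 516 N·m counterclockwise.
Sign: 8.5 × 9.8 = 83.3 N down at 1.9 m → arm 2 m, τ = 83.3 × 2 = 166.6 N·m counterclockwise.
Weight: 9.1 × 9.8 = 89.18 N down at 0.72 m → arm 3.18 m, τ = 89.18 × 3.18 = 283.6 N·m counterclockwise.
Bucket of sand: 10 × 9.8 = 98 N down at 3.6 m → arm 0.3 m, τ = 98 × 0.3 = 29.4 N·m counterclockwise.
Sack of grain: 25 × 9.8 = 245 N down at 1.6 m → arm 2.3 m, τ = 245 × 2.3 = 563.5 N·m counterclockwise.
Net load moment about support B = 1559 N·m counterclockwise.
Reaction R at support A is upward at 0.56 m, arm 3.34 m → moment R × 3.34 clockwise.
Setting net torque to zero: R × 3.34 = 1559 → R = 467 N.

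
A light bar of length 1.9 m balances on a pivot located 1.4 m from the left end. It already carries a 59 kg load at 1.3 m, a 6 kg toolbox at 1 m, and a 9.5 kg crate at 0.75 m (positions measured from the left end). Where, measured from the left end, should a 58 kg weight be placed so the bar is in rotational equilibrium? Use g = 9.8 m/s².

x ≈ 1.65 m from the left end

Sum moments about the pivot (at 1.4 m from the left end) (the support reaction has zero arm there).
Load: 59 × 9.8 = 578.2 N down at 1.3 m → arm 0.1 m, τ = 578.2 × 0.1 = 57.82 N·m counterclockwise.
Toolbox: 6 × 9.8 = 58.8 N down at 1 m → arm 0.4 m, τ = 58.8 × 0.4 = 23.52 N·m counterclockwise.
Crate: 9.5 × 9.8 = 93.1 N down at 0.75 m → arm 0.65 m, τ = 93.1 × 0.65 = 60.52 N·m counterclockwise.
Net moment of existing loads = 141.9 N·m counterclockwise.
The weight weighs 58 × 9.8 = 568.4 N and must supply an equal clockwise moment, so its lever arm about the pivot is 141.9 / 568.4 = 0.25 m.
That puts it at 1.4 + 0.25 = 1.65 m from the left end.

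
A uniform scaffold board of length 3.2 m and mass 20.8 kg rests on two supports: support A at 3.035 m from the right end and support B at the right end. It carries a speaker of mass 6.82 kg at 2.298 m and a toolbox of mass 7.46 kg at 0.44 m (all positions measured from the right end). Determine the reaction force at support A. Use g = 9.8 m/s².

R_A ≈ 169 N

Take moments about support B.
Beam weight: 20.8 × 9.8 = 203.8 N down at 1.6 m → arm 1.6 m, τ = 203.8 × 1.6 = 326.1 N·m counterclockwise.
Speaker: 6.82 × 9.8 = 66.84 N down at 2.298 m → arm 2.298 m, τ = 66.84 × 2.298 = 153.6 N·m counterclockwise.
Toolbox: 7.46 × 9.8 = 73.11 N down at 0.44 m → arm 0.44 m, τ = 73.11 × 0.44 = 32.17 N·m counterclockwise.
Net load moment about support B = 511.9 N·m counterclockwise.
Reaction R at support A is upward at 3.035 m, arm 3.035 m → moment R × 3.035 clockwise.
Στ = 0 ⇒ R × 3.035 = 511.9 ⇒ R = 169 N.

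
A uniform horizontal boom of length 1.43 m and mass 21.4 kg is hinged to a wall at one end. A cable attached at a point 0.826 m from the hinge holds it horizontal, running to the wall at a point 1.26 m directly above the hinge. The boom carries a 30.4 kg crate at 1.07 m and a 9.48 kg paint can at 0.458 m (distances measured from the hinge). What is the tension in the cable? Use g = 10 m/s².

T ≈ 755 N

Sum moments about the hinge (the unknown hinge reaction has zero arm there).
Beam weight: 21.4 × 10 = 214 N down at 0.715 m → arm 0.715 m, τ = 214 × 0.715 = 153 N·m clockwise.
Crate: 30.4 × 10 = 304 N down at 1.07 m → arm 1.07 m, τ = 304 × 1.07 = 325.3 N·m clockwise.
Paint can: 9.48 × 10 = 94.8 N down at 0.458 m → arm 0.458 m, τ = 94.8 × 0.458 = 43.42 N·m clockwise.
Total clockwise load moment = 521.7 N·m.
The cable tension T acts at 0.826 m; only its component perpendicular to the boom, T sinθ, produces torque. sinθ = h/√(h²+d²) = 1.26/√(1.26²+0.826²) = 0.8363.
Στ = 0 ⇒ T × 0.826 × 0.8363 = 521.7 ⇒ T = 521.7 / 0.6908 = 755 N.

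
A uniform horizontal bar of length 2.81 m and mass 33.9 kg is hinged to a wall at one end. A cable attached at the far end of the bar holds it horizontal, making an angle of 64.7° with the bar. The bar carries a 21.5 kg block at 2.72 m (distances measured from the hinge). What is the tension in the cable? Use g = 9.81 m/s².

Take moments about the hinge.
Beam weight: 33.9 × 9.81 = 332.6 N down at 1.405 m → arm 1.405 m, τ = 332.6 × 1.405 = 467.3 N·m clockwise.
Block: 21.5 × 9.81 = 210.9 N down at 2.72 m → arm 2.72 m, τ = 210.9 × 2.72 = 573.6 N·m clockwise.
Total clockwise load moment = 1041 N·m.
The cable tension T acts at 2.81 m; only its component perpendicular to the bar, T sinθ, produces torque. sin 64.7° = 0.9041.
Στ = 0 ⇒ T × 2.81 × 0.9041 = 1041 ⇒ T = 1041 / 2.541 = 410 N.

T ≈ 410 N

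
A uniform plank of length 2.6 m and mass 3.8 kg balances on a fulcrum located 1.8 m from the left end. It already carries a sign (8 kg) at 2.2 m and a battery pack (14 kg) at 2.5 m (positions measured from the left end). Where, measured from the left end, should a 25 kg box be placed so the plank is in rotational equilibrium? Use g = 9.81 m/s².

x ≈ 1.36 m from the left end

Sum moments about the fulcrum (at 1.8 m from the left end) (the support reaction has zero arm there).
Beam weight: 3.8 × 9.81 = 37.28 N down at 1.3 m → arm 0.5 m, τ = 37.28 × 0.5 = 18.64 N·m counterclockwise.
Sign: 8 × 9.81 = 78.48 N down at 2.2 m → arm 0.4 m, τ = 78.48 × 0.4 = 31.39 N·m clockwise.
Battery pack: 14 × 9.81 = 137.3 N down at 2.5 m → arm 0.7 m, τ = 137.3 × 0.7 = 96.11 N·m clockwise.
Net moment of existing loads = 108.9 N·m clockwise.
The box weighs 25 × 9.81 = 245.2 N and must supply an equal counterclockwise moment, so its lever arm about the fulcrum is 108.9 / 245.2 = 0.444 m.
That puts it at 1.8 − 0.444 = 1.36 m from the left end.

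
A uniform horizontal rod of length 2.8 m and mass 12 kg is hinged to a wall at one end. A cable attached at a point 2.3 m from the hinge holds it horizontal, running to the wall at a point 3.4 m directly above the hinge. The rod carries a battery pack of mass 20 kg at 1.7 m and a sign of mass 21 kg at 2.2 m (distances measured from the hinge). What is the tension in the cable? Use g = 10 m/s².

Take moments about the hinge.
Beam weight: 12 × 10 = 120 N down at 1.4 m → arm 1.4 m, τ = 120 × 1.4 = 168 N·m clockwise.
Battery pack: 20 × 10 = 200 N down at 1.7 m → arm 1.7 m, τ = 200 × 1.7 = 340 N·m clockwise.
Sign: 21 × 10 = 210 N down at 2.2 m → arm 2.2 m, τ = 210 × 2.2 = 462 N·m clockwise.
Total clockwise load moment = 970 N·m.
The cable tension T acts at 2.3 m; only its component perpendicular to the rod, T sinθ, produces torque. sinθ = h/√(h²+d²) = 3.4/√(3.4²+2.3²) = 0.8283.
For rotational equilibrium, T × 2.3 × 0.8283 = 970, so T = 970 / 1.905 = 509 N.

T ≈ 509 N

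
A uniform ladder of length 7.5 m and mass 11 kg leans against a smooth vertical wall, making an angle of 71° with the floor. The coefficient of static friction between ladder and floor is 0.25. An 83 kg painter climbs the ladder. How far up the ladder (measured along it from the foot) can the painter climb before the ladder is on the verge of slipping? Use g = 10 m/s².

Choose the foot of the ladder as the axis so the floor normal and friction both act there and drop out.
Ladder weight 11×10 = 110 N acts at 3.75 m along the ladder; its horizontal arm is 3.75·cos71° = 1.221 m → τ = 134.3 N·m clockwise.
Painter weight 83×10 = 830 N at distance d → arm d·cos71° → τ = 830·d·0.3256 clockwise.
Wall normal N at the top has arm L sinθ = 7.091 m counterclockwise, so Στ = 0 gives N·7.091 = 134.3 + 270.2·d.
ΣFy = 0 ⇒ N_floor = 940 N, so the maximum friction is μ_s·N_floor = 0.25×940 = 235 N. ΣFx = 0 ⇒ N_wall = f, so at the slipping point N = 235 N.
Substituting: 235×7.091 = 134.3 + 270.2·d ⇒ d = (1666 − 134.3) / 270.2 = 5.67 m.

d ≈ 5.67 m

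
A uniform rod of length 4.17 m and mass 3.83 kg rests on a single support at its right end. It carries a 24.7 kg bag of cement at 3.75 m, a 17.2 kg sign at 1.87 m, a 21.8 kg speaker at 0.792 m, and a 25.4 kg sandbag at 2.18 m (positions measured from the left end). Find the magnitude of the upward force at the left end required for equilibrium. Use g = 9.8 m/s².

Taking torques about the right end:
Beam weight: 3.83 × 9.8 = 37.53 N down at 2.085 m → arm 2.085 m, τ = 37.53 × 2.085 = 78.25 N·m counterclockwise.
Bag of cement: 24.7 × 9.8 = 242.1 N down at 3.75 m → arm 0.42 m, τ = 242.1 × 0.42 = 101.7 N·m counterclockwise.
Sign: 17.2 × 9.8 = 168.6 N down at 1.87 m → arm 2.3 m, τ = 168.6 × 2.3 = 387.8 N·m counterclockwise.
Speaker: 21.8 × 9.8 = 213.6 N down at 0.792 m → arm 3.378 m, τ = 213.6 × 3.378 = 721.5 N·m counterclockwise.
Sandbag: 25.4 × 9.8 = 248.9 N down at 2.18 m → arm 1.99 m, τ = 248.9 × 1.99 = 495.3 N·m counterclockwise.
Net moment of the loads = 1785 N·m counterclockwise.
The upward force F acts at the left end, arm 4.17 m, giving F × 4.17 clockwise.
Balancing moments: F × 4.17 = 1785, giving F = 1785 / 4.17 = 428 N.

F ≈ 428 N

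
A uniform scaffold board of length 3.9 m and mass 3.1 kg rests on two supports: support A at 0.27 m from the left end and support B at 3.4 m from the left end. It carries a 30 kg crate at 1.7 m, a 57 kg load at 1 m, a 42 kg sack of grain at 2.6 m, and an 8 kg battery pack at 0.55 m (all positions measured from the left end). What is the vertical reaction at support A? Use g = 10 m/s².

Sum moments about support B (its reaction then has zero moment arm).
Beam weight: 3.1 × 10 = 31 N down at 1.95 m → arm 1.45 m, τ = 31 × 1.45 = 44.95 N·m counterclockwise.
Crate: 30 × 10 = 300 N down at 1.7 m → arm 1.7 m, τ = 300 × 1.7 = 510 N·m counterclockwise.
Load: 57 × 10 = 570 N down at 1 m → arm 2.4 m, τ = 570 × 2.4 = 1368 N·m counterclockwise.
Sack of grain: 42 × 10 = 420 N down at 2.6 m → arm 0.8 m, τ = 420 × 0.8 = 336 N·m counterclockwise.
Battery pack: 8 × 10 = 80 N down at 0.55 m → arm 2.85 m, τ = 80 × 2.85 = 228 N·m counterclockwise.
Net load moment about support B = 2487 N·m counterclockwise.
Reaction R at support A is upward at 0.27 m, arm 3.13 m → moment R × 3.13 clockwise.
Balancing moments: R × 3.13 = 2487, giving R = 795 N.

R_A ≈ 795 N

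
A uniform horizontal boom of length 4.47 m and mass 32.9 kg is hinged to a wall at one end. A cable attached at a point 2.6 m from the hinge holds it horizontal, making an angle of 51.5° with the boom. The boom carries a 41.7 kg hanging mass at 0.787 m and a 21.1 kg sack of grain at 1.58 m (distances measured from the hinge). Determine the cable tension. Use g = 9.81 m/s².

Sum moments about the hinge (the unknown hinge reaction has zero arm there).
Beam weight: 32.9 × 9.81 = 322.7 N down at 2.235 m → arm 2.235 m, τ = 322.7 × 2.235 = 721.2 N·m clockwise.
Hanging mass: 41.7 × 9.81 = 409.1 N down at 0.787 m → arm 0.787 m, τ = 409.1 × 0.787 = 322 N·m clockwise.
Sack of grain: 21.1 × 9.81 = 207 N down at 1.58 m → arm 1.58 m, τ = 207 × 1.58 = 327.1 N·m clockwise.
Total clockwise load moment = 1370 N·m.
The cable tension T acts at 2.6 m; only its component perpendicular to the boom, T sinθ, produces torque. sin 51.5° = 0.7826.
Setting net torque to zero: T × 2.6 × 0.7826 = 1370 → T = 1370 / 2.035 = 673 N.

T ≈ 673 N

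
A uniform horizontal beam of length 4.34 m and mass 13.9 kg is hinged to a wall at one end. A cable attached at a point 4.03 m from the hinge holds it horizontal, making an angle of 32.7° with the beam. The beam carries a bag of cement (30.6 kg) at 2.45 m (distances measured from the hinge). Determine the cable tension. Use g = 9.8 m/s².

T ≈ 473 N

About the hinge:
Beam weight: 13.9 × 9.8 = 136.2 N down at 2.17 m → arm 2.17 m, τ = 136.2 × 2.17 = 295.6 N·m clockwise.
Bag of cement: 30.6 × 9.8 = 299.9 N down at 2.45 m → arm 2.45 m, τ = 299.9 × 2.45 = 734.8 N·m clockwise.
Total clockwise load moment = 1030 N·m.
The cable tension T acts at 4.03 m; only its component perpendicular to the beam, T sinθ, produces torque. sin 32.7° = 0.5402.
Balancing moments: T × 4.03 × 0.5402 = 1030, giving T = 1030 / 2.177 = 473 N.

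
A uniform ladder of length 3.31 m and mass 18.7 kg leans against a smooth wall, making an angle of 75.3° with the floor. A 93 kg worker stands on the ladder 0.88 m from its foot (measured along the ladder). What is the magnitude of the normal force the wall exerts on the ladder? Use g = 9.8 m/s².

Choose the foot of the ladder as the axis so the floor normal and friction both act there and drop out.
Ladder weight 18.7×9.8 = 183.3 N acts at 1.655 m along the ladder; its horizontal arm is 1.655·cos75.3° = 0.42 m → τ = 76.99 N·m clockwise.
Worker: 93×9.8 = 911.4 N at 0.88 m → arm 0.2233 m → τ = 203.5 N·m clockwise.
Wall normal N acts horizontally at the top; its moment arm is the height L sinθ = 3.31·sin75.3° = 3.202 m, counterclockwise.
Στ = 0 ⇒ N × 3.202 = 280.5 ⇒ N = 87.6 N.

N_wall ≈ 87.6 N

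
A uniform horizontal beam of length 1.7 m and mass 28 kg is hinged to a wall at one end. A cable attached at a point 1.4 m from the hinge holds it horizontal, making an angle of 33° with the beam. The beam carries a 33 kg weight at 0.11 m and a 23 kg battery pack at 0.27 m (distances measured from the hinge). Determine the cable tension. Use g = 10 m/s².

Taking torques about the hinge:
Beam weight: 28 × 10 = 280 N down at 0.85 m → arm 0.85 m, τ = 280 × 0.85 = 238 N·m clockwise.
Weight: 33 × 10 = 330 N down at 0.11 m → arm 0.11 m, τ = 330 × 0.11 = 36.3 N·m clockwise.
Battery pack: 23 × 10 = 230 N down at 0.27 m → arm 0.27 m, τ = 230 × 0.27 = 62.1 N·m clockwise.
Total clockwise load moment = 336.4 N·m.
The cable tension T acts at 1.4 m; only its component perpendicular to the beam, T sinθ, produces torque. sin 33° = 0.5446.
Στ = 0 ⇒ T × 1.4 × 0.5446 = 336.4 ⇒ T = 336.4 / 0.7624 = 441 N.

T ≈ 441 N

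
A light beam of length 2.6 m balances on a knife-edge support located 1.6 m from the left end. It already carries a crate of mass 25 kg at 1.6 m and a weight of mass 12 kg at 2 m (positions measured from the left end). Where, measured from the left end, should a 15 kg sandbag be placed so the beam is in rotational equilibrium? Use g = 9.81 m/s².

x ≈ 1.28 m from the left end

Choose the knife-edge support (at 1.6 m from the left end) as the axis so the support reaction has zero arm there.
Crate: acts at the knife-edge support, moment arm 0 → no torque.
Weight: 12 × 9.81 = 117.7 N down at 2 m → arm 0.4 m, τ = 117.7 × 0.4 = 47.08 N·m clockwise.
Net moment of existing loads = 47.08 N·m clockwise.
The sandbag weighs 15 × 9.81 = 147.2 N and must supply an equal counterclockwise moment, so its lever arm about the knife-edge support is 47.08 / 147.2 = 0.32 m.
That puts it at 1.6 − 0.32 = 1.28 m from the left end.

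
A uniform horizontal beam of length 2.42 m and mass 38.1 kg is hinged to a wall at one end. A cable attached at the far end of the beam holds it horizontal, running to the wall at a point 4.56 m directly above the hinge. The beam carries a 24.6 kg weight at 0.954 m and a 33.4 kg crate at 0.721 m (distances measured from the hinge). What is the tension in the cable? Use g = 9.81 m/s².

Sum moments about the hinge (the unknown hinge reaction has zero arm there).
Beam weight: 38.1 × 9.81 = 373.8 N down at 1.21 m → arm 1.21 m, τ = 373.8 × 1.21 = 452.3 N·m clockwise.
Weight: 24.6 × 9.81 = 241.3 N down at 0.954 m → arm 0.954 m, τ = 241.3 × 0.954 = 230.2 N·m clockwise.
Crate: 33.4 × 9.81 = 327.7 N down at 0.721 m → arm 0.721 m, τ = 327.7 × 0.721 = 236.3 N·m clockwise.
Total clockwise load moment = 918.8 N·m.
The cable tension T acts at 2.42 m; only its component perpendicular to the beam, T sinθ, produces torque. sinθ = h/√(h²+d²) = 4.56/√(4.56²+2.42²) = 0.8833.
For rotational equilibrium, T × 2.42 × 0.8833 = 918.8, so T = 918.8 / 2.138 = 430 N.

T ≈ 430 N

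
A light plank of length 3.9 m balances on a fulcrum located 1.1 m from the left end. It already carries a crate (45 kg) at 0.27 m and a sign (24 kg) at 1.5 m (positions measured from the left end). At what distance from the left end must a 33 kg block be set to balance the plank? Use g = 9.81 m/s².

Sum moments about the fulcrum (at 1.1 m from the left end) (the support reaction has zero arm there).
Crate: 45 × 9.81 = 441.5 N down at 0.27 m → arm 0.83 m, τ = 441.5 × 0.83 = 366.4 N·m counterclockwise.
Sign: 24 × 9.81 = 235.4 N down at 1.5 m → arm 0.4 m, τ = 235.4 × 0.4 = 94.16 N·m clockwise.
Net moment of existing loads = 272.2 N·m counterclockwise.
The block weighs 33 × 9.81 = 323.7 N and must supply an equal clockwise moment, so its lever arm about the fulcrum is 272.2 / 323.7 = 0.841 m.
That puts it at 1.1 + 0.841 = 1.94 m from the left end.

x ≈ 1.94 m from the left end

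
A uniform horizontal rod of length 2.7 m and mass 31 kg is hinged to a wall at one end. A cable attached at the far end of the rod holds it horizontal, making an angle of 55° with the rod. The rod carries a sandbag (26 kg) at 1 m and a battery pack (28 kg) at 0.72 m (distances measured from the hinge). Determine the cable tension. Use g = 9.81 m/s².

Sum moments about the hinge (the unknown hinge reaction has zero arm there).
Beam weight: 31 × 9.81 = 304.1 N down at 1.35 m → arm 1.35 m, τ = 304.1 × 1.35 = 410.5 N·m clockwise.
Sandbag: 26 × 9.81 = 255.1 N down at 1 m → arm 1 m, τ = 255.1 × 1 = 255.1 N·m clockwise.
Battery pack: 28 × 9.81 = 274.7 N down at 0.72 m → arm 0.72 m, τ = 274.7 × 0.72 = 197.8 N·m clockwise.
Total clockwise load moment = 863.4 N·m.
The cable tension T acts at 2.7 m; only its component perpendicular to the rod, T sinθ, produces torque. sin 55° = 0.8192.
For rotational equilibrium, T × 2.7 × 0.8192 = 863.4, so T = 863.4 / 2.212 = 390 N.

T ≈ 390 N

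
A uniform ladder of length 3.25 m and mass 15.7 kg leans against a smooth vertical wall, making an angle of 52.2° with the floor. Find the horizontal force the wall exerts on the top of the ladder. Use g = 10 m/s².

Take moments about the foot of the ladder.
Ladder weight 15.7×10 = 157 N acts at 1.625 m along the ladder; its horizontal arm is 1.625·cos52.2° = 0.996 m → τ = 156.4 N·m clockwise.
Wall normal N acts horizontally at the top; its moment arm is the height L sinθ = 3.25·sin52.2° = 2.568 m, counterclockwise.
For rotational equilibrium, N × 2.568 = 156.4, so N = 60.9 N.

N_wall ≈ 60.9 N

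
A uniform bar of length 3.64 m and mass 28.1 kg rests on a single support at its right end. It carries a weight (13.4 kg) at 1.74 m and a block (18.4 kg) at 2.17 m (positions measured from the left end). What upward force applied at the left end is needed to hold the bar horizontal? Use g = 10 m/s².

Choose the right end as the axis so the unknown pivot reaction has zero arm there.
Beam weight: 28.1 × 10 = 281 N down at 1.82 m → arm 1.82 m, τ = 281 × 1.82 = 511.4 N·m counterclockwise.
Weight: 13.4 × 10 = 134 N down at 1.74 m → arm 1.9 m, τ = 134 × 1.9 = 254.6 N·m counterclockwise.
Block: 18.4 × 10 = 184 N down at 2.17 m → arm 1.47 m, τ = 184 × 1.47 = 270.5 N·m counterclockwise.
Net moment of the loads = 1036 N·m counterclockwise.
The upward force F acts at the left end, arm 3.64 m, giving F × 3.64 clockwise.
Setting net torque to zero: F × 3.64 = 1036 → F = 1036 / 3.64 = 285 N.

F ≈ 285 N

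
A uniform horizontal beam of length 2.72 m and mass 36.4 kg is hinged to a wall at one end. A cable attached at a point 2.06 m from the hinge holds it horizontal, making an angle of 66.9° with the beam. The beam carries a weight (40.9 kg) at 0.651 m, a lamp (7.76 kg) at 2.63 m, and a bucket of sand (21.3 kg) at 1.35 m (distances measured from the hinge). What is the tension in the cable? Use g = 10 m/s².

Choose the hinge as the axis so the unknown hinge reaction has zero arm there.
Beam weight: 36.4 × 10 = 364 N down at 1.36 m → arm 1.36 m, τ = 364 × 1.36 = 495 N·m clockwise.
Weight: 40.9 × 10 = 409 N down at 0.651 m → arm 0.651 m, τ = 409 × 0.651 = 266.3 N·m clockwise.
Lamp: 7.76 × 10 = 77.6 N down at 2.63 m → arm 2.63 m, τ = 77.6 × 2.63 = 204.1 N·m clockwise.
Bucket of sand: 21.3 × 10 = 213 N down at 1.35 m → arm 1.35 m, τ = 213 × 1.35 = 287.6 N·m clockwise.
Total clockwise load moment = 1253 N·m.
The cable tension T acts at 2.06 m; only its component perpendicular to the beam, T sinθ, produces torque. sin 66.9° = 0.9198.
Balancing moments: T × 2.06 × 0.9198 = 1253, giving T = 1253 / 1.895 = 661 N.

T ≈ 661 N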